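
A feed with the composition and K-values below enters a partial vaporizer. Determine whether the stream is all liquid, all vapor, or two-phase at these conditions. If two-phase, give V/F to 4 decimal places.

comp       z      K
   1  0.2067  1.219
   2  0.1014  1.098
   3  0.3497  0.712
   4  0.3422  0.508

ΣzᵢKᵢ = 0.7861; Σzᵢ/Kᵢ = 1.4267.
Since ΣzᵢKᵢ < 1 the mixture is below its bubble point — single liquid phase.

all liquid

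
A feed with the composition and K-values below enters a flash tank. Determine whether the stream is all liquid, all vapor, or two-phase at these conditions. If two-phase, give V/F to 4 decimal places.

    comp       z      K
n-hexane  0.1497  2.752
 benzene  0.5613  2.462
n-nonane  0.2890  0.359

two-phase, V/F = 0.9188

ΣzᵢKᵢ = 1.8976; Σzᵢ/Kᵢ = 1.0874.
Both exceed 1, so a two-phase solution exists.
Iterate (Newton) starting at ψ = 0.5:
  ψ = 0.5000: g = 0.34125, g' = -0.7881 → ψ = 0.9330
  ψ = 0.9330: g = -0.01419, g' = -1.0158 → ψ = 0.9190
  ψ = 0.9190: g = -0.00019, g' = -0.9891 → ψ = 0.9188
Converged at ψ = 0.9188.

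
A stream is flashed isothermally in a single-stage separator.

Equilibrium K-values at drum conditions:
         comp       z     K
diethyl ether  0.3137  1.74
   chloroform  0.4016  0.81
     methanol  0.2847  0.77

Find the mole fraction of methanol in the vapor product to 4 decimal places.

y_methanol = 0.2536

Rachford–Rice: g(V/F) = Σ zᵢ(Kᵢ−1)/(1+V/F(Kᵢ−1)) = 0.
Check two-phase: ΣzᵢKᵢ = 1.0904 > 1 and Σzᵢ/Kᵢ = 1.0458 > 1, so g(0) = 0.0904 > 0 and g(1) = -0.0458 < 0.
Newton–Raphson from V/F = 0.5:
  V/F = 0.5000: g = 0.01114, g' = -0.1285 → V/F = 0.5867
  V/F = 0.5867: g = 0.00029, g' = -0.1220 → V/F = 0.5891
Converged at V/F = 0.5891.
Compositions from xᵢ = zᵢ/(1+V/F(Kᵢ−1)), yᵢ = Kᵢxᵢ:
  diethyl ether: x = 0.2185, y = 0.3801
  chloroform: x = 0.4522, y = 0.3663
  methanol: x = 0.3293, y = 0.2536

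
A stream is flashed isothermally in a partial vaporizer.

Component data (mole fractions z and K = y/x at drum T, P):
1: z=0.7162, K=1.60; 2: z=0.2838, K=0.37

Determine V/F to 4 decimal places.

V/F = 0.6638

Rachford–Rice: g(V/F) = Σ zᵢ(Kᵢ−1)/(1+V/F(Kᵢ−1)) = 0.
g(0) = ΣzᵢKᵢ − 1 = 0.2509 and g(1) = 1 − Σzᵢ/Kᵢ = -0.2147, so a root lies in (0, 1).
Newton iteration, V/F⁰ = 0.5:
  V/F = 0.5000: g = 0.06954, g' = -0.3926 → V/F = 0.6771
  V/F = 0.6771: g = -0.00623, g' = -0.4730 → V/F = 0.6639
  V/F = 0.6639: g = -0.00005, g' = -0.4647 → V/F = 0.6638
Converged at V/F = 0.6638.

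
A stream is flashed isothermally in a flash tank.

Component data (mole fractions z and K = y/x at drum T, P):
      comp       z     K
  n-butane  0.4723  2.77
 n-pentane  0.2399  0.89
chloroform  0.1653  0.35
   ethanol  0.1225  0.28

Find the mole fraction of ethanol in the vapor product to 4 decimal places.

y_ethanol = 0.0655

Material balance + equilibrium reduce to Σ zᵢ(Kᵢ−1)/(1+V/F(Kᵢ−1)) = 0.
g(0) = ΣzᵢKᵢ − 1 = 0.6139 and g(1) = 1 − Σzᵢ/Kᵢ = -0.3498, so a root lies in (0, 1).
Iterate (Newton) starting at V/F = 0.5:
  V/F = 0.5000: g = 0.11857, g' = -0.7280 → V/F = 0.6629
  V/F = 0.6629: g = -0.00132, g' = -0.7647 → V/F = 0.6611
Converged at V/F = 0.6611.
Compositions from xᵢ = zᵢ/(1+V/F(Kᵢ−1)), yᵢ = Kᵢxᵢ:
  n-butane: x = 0.2176, y = 0.6028
  n-pentane: x = 0.2587, y = 0.2303
  chloroform: x = 0.2899, y = 0.1015
  ethanol: x = 0.2338, y = 0.0655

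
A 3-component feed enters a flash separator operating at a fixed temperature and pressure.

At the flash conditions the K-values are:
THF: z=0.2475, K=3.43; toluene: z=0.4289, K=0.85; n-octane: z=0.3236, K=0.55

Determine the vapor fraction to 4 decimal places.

Iterate (Newton) starting at ψ = 0.61:
  ψ = 0.6100: g = -0.02925, g' = -0.3734 → ψ = 0.5317
  ψ = 0.5317: g = 0.00108, g' = -0.4028 → ψ = 0.5343
Converged at ψ = 0.5344.

ψ = 0.5344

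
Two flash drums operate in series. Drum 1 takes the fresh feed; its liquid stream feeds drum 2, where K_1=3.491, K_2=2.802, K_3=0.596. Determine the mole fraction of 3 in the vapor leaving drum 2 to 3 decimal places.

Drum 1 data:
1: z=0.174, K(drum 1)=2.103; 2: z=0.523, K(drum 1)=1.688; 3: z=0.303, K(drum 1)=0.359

y_3 (drum 2) = 0.493

Drum 1:
Let ψ₁ = V/F and solve Σ zᵢ(Kᵢ−1)/(1+ψ₁(Kᵢ−1)) = 0.
Check two-phase: ΣzᵢKᵢ = 1.358 > 1 and Σzᵢ/Kᵢ = 1.237 > 1, so g(0) = 0.358 > 0 and g(1) = -0.237 < 0.
Iterate (Newton) starting at ψ₁ = 0.5:
  ψ₁ = 0.500: g = 0.1056, g' = -0.495 → ψ₁ = 0.713
  ψ₁ = 0.713: g = -0.0092, g' = -0.600 → ψ₁ = 0.698
Converged at ψ₁ = 0.698.
Drum-1 compositions:
  1: x = 0.098, y = 0.207
  2: x = 0.353, y = 0.596
  3: x = 0.548, y = 0.197
Drum-2 feed = drum-1 liquid: z₂ = (0.0983, 0.3533, 0.5484).
Drum 2:
Material balance + equilibrium reduce to Σ zᵢ(Kᵢ−1)/(1+ψ₂(Kᵢ−1)) = 0.
g(0) = ΣzᵢKᵢ − 1 = 0.660 and g(1) = 1 − Σzᵢ/Kᵢ = -0.074, so a root lies in (0, 1).
Newton–Raphson from ψ₂ = 0.5:
  ψ₂ = 0.500: g = 0.1663, g' = -0.579 → ψ₂ = 0.787
  ψ₂ = 0.787: g = 0.0210, g' = -0.458 → ψ₂ = 0.833
  ψ₂ = 0.833: g = 0.0002, g' = -0.451 → ψ₂ = 0.834
Converged at ψ₂ = 0.834.
  1: x = 0.032, y = 0.112
  2: x = 0.141, y = 0.396
  3: x = 0.827, y = 0.493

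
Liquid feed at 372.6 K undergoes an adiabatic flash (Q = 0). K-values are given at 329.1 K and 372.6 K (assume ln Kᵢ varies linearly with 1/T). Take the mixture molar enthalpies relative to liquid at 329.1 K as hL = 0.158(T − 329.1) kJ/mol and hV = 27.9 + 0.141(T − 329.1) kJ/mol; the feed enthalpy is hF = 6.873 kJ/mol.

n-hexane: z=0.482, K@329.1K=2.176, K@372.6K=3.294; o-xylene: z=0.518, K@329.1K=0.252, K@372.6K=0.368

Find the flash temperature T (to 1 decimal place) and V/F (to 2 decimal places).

T = 331.7 K, V/F = 0.23

Adiabatic flash: solve Rachford–Rice at each trial T, then check hF = ψ·hV(T) + (1−ψ)·hL(T).
  T = 329.1 K: K = (2.176, 0.252), RR gives ψ = 0.204, H_out = 5.689 kJ/mol
  T = 372.6 K: K = (3.294, 0.368), RR gives ψ = 0.537, H_out = 21.454 kJ/mol
  T = 350.9 K: K = (2.713, 0.308), RR gives ψ = 0.394, H_out = 14.303 kJ/mol
  T = 340.0 K: K = (2.438, 0.280), RR gives ψ = 0.309, H_out = 10.285 kJ/mol
  T = 334.6 K: K = (2.307, 0.266), RR gives ψ = 0.260, H_out = 8.102 kJ/mol
  T = 331.9 K: K = (2.242, 0.259), RR gives ψ = 0.233, H_out = 6.945 kJ/mol
  T = 330.5 K: K = (2.209, 0.255), RR gives ψ = 0.219, H_out = 6.324 kJ/mol
Linear interpolation between T = 330.5 (H_out = 6.324) and T = 331.9 (H_out = 6.945) on hF = 6.873 gives T ≈ 331.7 K, at which ψ = 0.23.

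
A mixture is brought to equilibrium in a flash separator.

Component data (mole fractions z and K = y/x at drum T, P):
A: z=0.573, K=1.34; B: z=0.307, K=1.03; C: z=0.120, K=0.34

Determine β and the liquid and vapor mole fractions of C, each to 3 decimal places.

β = 0.779, x_C = 0.247, y_C = 0.084

Material balance + equilibrium reduce to Σ zᵢ(Kᵢ−1)/(1+β(Kᵢ−1)) = 0.
g(0) = ΣzᵢKᵢ − 1 = 0.125 and g(1) = 1 − Σzᵢ/Kᵢ = -0.079, so a root lies in (0, 1).
Newton iteration, β⁰ = 0.54:
  β = 0.540: g = 0.0506, g' = -0.174 → β = 0.831
  β = 0.831: g = -0.0146, g' = -0.297 → β = 0.782
  β = 0.782: g = -0.0008, g' = -0.265 → β = 0.779
Converged at β = 0.779.
Compositions from xᵢ = zᵢ/(1+β(Kᵢ−1)), yᵢ = Kᵢxᵢ:
  A: x = 0.453, y = 0.607
  B: x = 0.300, y = 0.309
  C: x = 0.247, y = 0.084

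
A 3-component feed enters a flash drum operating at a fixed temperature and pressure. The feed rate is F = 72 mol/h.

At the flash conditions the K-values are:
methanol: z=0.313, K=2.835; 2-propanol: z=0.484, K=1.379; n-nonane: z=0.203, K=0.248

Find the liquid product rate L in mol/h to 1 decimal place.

Let β = V/F and solve Σ zᵢ(Kᵢ−1)/(1+β(Kᵢ−1)) = 0.
Feasibility: ΣzᵢKᵢ = 1.605, Σzᵢ/Kᵢ = 1.280 — both > 1, two phases present.
Iterate (Newton) starting at β = 0.48:
  β = 0.480: g = 0.2217, g' = -0.629 → β = 0.833
  β = 0.833: g = -0.0416, g' = -1.026 → β = 0.792
  β = 0.792: g = -0.0023, g' = -0.918 → β = 0.790
Converged at β = 0.790.
Then V = β·F = 0.7895·72 = 56.8 mol/h and L = F − V = 15.2 mol/h.

L = 15.2 mol/h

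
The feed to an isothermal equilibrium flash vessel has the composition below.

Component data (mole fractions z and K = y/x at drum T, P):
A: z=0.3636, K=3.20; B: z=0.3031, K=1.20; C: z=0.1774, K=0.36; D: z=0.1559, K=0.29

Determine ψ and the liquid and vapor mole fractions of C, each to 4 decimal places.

ψ = 0.6282, x_C = 0.2967, y_C = 0.1068

Let ψ = V/F and solve Σ zᵢ(Kᵢ−1)/(1+ψ(Kᵢ−1)) = 0.
Feasibility: ΣzᵢKᵢ = 1.6363, Σzᵢ/Kᵢ = 1.3966 — both > 1, two phases present.
Newton iteration, ψ⁰ = 0.36:
  ψ = 0.3600: g = 0.20671, g' = -0.8231 → ψ = 0.6111
  ψ = 0.6111: g = 0.01320, g' = -0.7710 → ψ = 0.6283
  ψ = 0.6283: g = -0.00007, g' = -0.7791 → ψ = 0.6282
Converged at ψ = 0.6282.
Compositions from xᵢ = zᵢ/(1+ψ(Kᵢ−1)), yᵢ = Kᵢxᵢ:
  A: x = 0.1526, y = 0.4885
  B: x = 0.2693, y = 0.3231
  C: x = 0.2967, y = 0.1068
  D: x = 0.2814, y = 0.0816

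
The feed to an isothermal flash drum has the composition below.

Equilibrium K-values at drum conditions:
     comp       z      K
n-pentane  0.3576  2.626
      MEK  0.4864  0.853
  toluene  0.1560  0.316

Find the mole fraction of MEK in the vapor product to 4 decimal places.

Rachford–Rice: g(ψ) = Σ zᵢ(Kᵢ−1)/(1+ψ(Kᵢ−1)) = 0.
Check two-phase: ΣzᵢKᵢ = 1.4033 > 1 and Σzᵢ/Kᵢ = 1.2001 > 1, so g(0) = 0.4033 > 0 and g(1) = -0.2001 < 0.
Iterate (Newton) starting at ψ = 0.61:
  ψ = 0.6100: g = 0.03027, g' = -0.4659 → ψ = 0.6750
  ψ = 0.6750: g = -0.00038, g' = -0.4797 → ψ = 0.6742
Converged at ψ = 0.6742.
Compositions from xᵢ = zᵢ/(1+ψ(Kᵢ−1)), yᵢ = Kᵢxᵢ:
  n-pentane: x = 0.1706, y = 0.4480
  MEK: x = 0.5399, y = 0.4605
  toluene: x = 0.2895, y = 0.0915

y_MEK = 0.4605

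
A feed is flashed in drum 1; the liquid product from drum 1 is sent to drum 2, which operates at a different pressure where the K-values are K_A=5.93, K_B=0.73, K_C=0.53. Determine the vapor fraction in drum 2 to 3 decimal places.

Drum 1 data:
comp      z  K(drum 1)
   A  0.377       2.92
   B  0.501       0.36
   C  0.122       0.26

V/F (drum 2) = 0.659

Drum 1:
Newton iteration, ψ₁⁰ = 0.41:
  ψ₁ = 0.410: g = -0.1593, g' = -0.950 → ψ₁ = 0.242
  ψ₁ = 0.242: g = 0.0045, g' = -1.034 → ψ₁ = 0.247
Converged at ψ₁ = 0.247.
Drum-1 compositions:
  A: x = 0.256, y = 0.747
  B: x = 0.595, y = 0.214
  C: x = 0.149, y = 0.039
Drum-2 feed = drum-1 liquid: z₂ = (0.2558, 0.5949, 0.1492).
Drum 2:
Rachford–Rice: g(ψ₂) = Σ zᵢ(Kᵢ−1)/(1+ψ₂(Kᵢ−1)) = 0.
Check two-phase: ΣzᵢKᵢ = 2.030 > 1 and Σzᵢ/Kᵢ = 1.140 > 1, so g(0) = 1.030 > 0 and g(1) = -0.140 < 0.
Iterate (Newton) starting at ψ₂ = 0.67:
  ψ₂ = 0.670: g = -0.0054, g' = -0.471 → ψ₂ = 0.659
Converged at ψ₂ = 0.659.
  A: x = 0.060, y = 0.357
  B: x = 0.724, y = 0.528
  C: x = 0.216, y = 0.115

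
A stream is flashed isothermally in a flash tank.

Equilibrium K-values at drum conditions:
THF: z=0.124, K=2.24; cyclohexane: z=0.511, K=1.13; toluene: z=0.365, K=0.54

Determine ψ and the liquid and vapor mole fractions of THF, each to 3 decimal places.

ψ = 0.214, x_THF = 0.098, y_THF = 0.220

Rachford–Rice: g(ψ) = Σ zᵢ(Kᵢ−1)/(1+ψ(Kᵢ−1)) = 0.
Check two-phase: ΣzᵢKᵢ = 1.052 > 1 and Σzᵢ/Kᵢ = 1.183 > 1, so g(0) = 0.052 > 0 and g(1) = -0.183 < 0.
Iterate (Newton) starting at ψ = 0.59:
  ψ = 0.590: g = -0.0799, g' = -0.217 → ψ = 0.221
  ψ = 0.221: g = -0.0016, g' = -0.221 → ψ = 0.214
Converged at ψ = 0.214.
Compositions from xᵢ = zᵢ/(1+ψ(Kᵢ−1)), yᵢ = Kᵢxᵢ:
  THF: x = 0.098, y = 0.220
  cyclohexane: x = 0.497, y = 0.562
  toluene: x = 0.405, y = 0.219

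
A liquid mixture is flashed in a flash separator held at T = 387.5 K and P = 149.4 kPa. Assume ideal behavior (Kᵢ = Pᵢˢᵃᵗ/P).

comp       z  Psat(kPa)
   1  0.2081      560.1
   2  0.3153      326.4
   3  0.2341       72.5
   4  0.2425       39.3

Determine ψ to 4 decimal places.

ψ = 0.5337

Raoult's law: Kᵢ = Pᵢˢᵃᵗ/P = Pᵢˢᵃᵗ/149.4.
  K_1 = 560.1/149.4 = 3.748996, K_2 = 326.4/149.4 = 2.184739, K_3 = 72.5/149.4 = 0.485274, K_4 = 39.3/149.4 = 0.263052
Let ψ = V/F and solve Σ zᵢ(Kᵢ−1)/(1+ψ(Kᵢ−1)) = 0.
g(0) = ΣzᵢKᵢ − 1 = 0.6464 and g(1) = 1 − Σzᵢ/Kᵢ = -0.6041, so a root lies in (0, 1).
Newton–Raphson from ψ = 0.5:
  ψ = 0.5000: g = 0.03027, g' = -0.8961 → ψ = 0.5338
  ψ = 0.5338: g = -0.00005, g' = -0.9002 → ψ = 0.5337
Converged at ψ = 0.5337.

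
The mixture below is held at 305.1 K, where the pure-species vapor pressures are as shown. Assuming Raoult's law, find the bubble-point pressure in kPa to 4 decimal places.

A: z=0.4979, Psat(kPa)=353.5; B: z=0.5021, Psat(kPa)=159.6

Pbub = 256.1428 kPa

At the bubble point ψ → 0, so ΣzᵢKᵢ = 1 with Kᵢ = Pᵢˢᵃᵗ/P ⇒ P = ΣzᵢPᵢˢᵃᵗ.
P = 0.4979·353.5 + 0.5021·159.6 = 256.1428 kPa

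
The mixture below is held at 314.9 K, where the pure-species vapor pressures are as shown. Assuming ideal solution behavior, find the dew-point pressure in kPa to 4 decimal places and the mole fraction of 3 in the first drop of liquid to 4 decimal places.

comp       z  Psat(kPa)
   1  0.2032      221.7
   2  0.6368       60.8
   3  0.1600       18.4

Pdew = 49.7862 kPa, x_3 = 0.4329

At the dew point ψ → 1, so Σzᵢ/Kᵢ = 1 with Kᵢ = Pᵢˢᵃᵗ/P ⇒ 1/P = Σzᵢ/Pᵢˢᵃᵗ.
1/P = 0.2032/221.7 + 0.6368/60.8 + 0.1600/18.4 = 0.0200859 ⇒ P = 49.7862 kPa
xᵢ = zᵢP/Pᵢˢᵃᵗ ⇒ x_3 = 0.1600·49.7862/18.4 = 0.4329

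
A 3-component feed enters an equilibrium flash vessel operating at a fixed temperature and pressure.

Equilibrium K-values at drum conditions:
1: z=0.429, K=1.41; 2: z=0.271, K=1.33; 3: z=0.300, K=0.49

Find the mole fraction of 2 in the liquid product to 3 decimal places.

x_2 = 0.227

Material balance + equilibrium reduce to Σ zᵢ(Kᵢ−1)/(1+β(Kᵢ−1)) = 0.
Feasibility: ΣzᵢKᵢ = 1.112, Σzᵢ/Kᵢ = 1.120 — both > 1, two phases present.
Newton–Raphson from β = 0.64:
  β = 0.640: g = -0.0140, g' = -0.237 → β = 0.581
  β = 0.581: g = -0.0004, g' = -0.225 → β = 0.580
Converged at β = 0.580.
Compositions from xᵢ = zᵢ/(1+β(Kᵢ−1)), yᵢ = Kᵢxᵢ:
  1: x = 0.347, y = 0.489
  2: x = 0.227, y = 0.303
  3: x = 0.426, y = 0.209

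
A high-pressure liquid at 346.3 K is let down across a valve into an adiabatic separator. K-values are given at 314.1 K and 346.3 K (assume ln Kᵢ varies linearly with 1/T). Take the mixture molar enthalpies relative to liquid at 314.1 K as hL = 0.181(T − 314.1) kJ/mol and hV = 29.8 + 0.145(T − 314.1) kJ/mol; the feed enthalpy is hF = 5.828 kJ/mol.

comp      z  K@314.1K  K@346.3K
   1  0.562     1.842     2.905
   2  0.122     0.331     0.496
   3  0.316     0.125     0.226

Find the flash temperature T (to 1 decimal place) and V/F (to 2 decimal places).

Adiabatic flash: solve Rachford–Rice at each trial T, then check hF = ψ·hV(T) + (1−ψ)·hL(T).
  T = 314.1 K: K = (1.842, 0.331, 0.125), RR gives ψ = 0.166, H_out = 4.941 kJ/mol
  T = 346.3 K: K = (2.905, 0.496, 0.226), RR gives ψ = 0.561, H_out = 21.883 kJ/mol
  T = 330.2 K: K = (2.339, 0.409, 0.171), RR gives ψ = 0.403, H_out = 14.703 kJ/mol
  T = 322.1 K: K = (2.080, 0.369, 0.146), RR gives ψ = 0.301, H_out = 10.335 kJ/mol
  T = 318.1 K: K = (1.959, 0.350, 0.135), RR gives ψ = 0.239, H_out = 7.818 kJ/mol
  T = 316.1 K: K = (1.900, 0.340, 0.130), RR gives ψ = 0.204, H_out = 6.433 kJ/mol
Linear interpolation between T = 314.1 (H_out = 4.941) and T = 316.1 (H_out = 6.433) on hF = 5.828 gives T ≈ 315.3 K, at which ψ = 0.19.

T = 315.3 K, V/F = 0.19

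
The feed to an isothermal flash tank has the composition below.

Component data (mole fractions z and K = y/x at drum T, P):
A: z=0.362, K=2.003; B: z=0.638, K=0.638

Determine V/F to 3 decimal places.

Rachford–Rice: g(V/F) = Σ zᵢ(Kᵢ−1)/(1+V/F(Kᵢ−1)) = 0.
Check two-phase: ΣzᵢKᵢ = 1.132 > 1 and Σzᵢ/Kᵢ = 1.181 > 1, so g(0) = 0.132 > 0 and g(1) = -0.181 < 0.
Newton–Raphson from V/F = 0.5:
  V/F = 0.500: g = -0.0402, g' = -0.286 → V/F = 0.360
  V/F = 0.360: g = 0.0013, g' = -0.307 → V/F = 0.364
Converged at V/F = 0.364.

V/F = 0.364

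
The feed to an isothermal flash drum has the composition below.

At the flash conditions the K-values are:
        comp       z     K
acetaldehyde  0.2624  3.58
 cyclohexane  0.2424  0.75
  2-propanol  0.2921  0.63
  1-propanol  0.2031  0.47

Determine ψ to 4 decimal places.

ψ = 0.4041

Newton iteration, ψ⁰ = 0.5:
  ψ = 0.5000: g = -0.05269, g' = -0.5187 → ψ = 0.3984
  ψ = 0.3984: g = 0.00331, g' = -0.5901 → ψ = 0.4040
  ψ = 0.4040: g = 0.00001, g' = -0.5851 → ψ = 0.4041
Converged at ψ = 0.4041.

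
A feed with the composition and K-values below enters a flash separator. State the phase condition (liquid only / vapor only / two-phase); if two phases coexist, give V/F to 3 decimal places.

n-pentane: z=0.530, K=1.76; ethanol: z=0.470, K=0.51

ΣzᵢKᵢ = 1.173; Σzᵢ/Kᵢ = 1.223.
Both exceed 1, so a two-phase solution exists.
Rachford–Rice: g(ψ) = Σ zᵢ(Kᵢ−1)/(1+ψ(Kᵢ−1)) = 0.
Newton–Raphson from ψ = 0.5:
  ψ = 0.500: g = -0.0131, g' = -0.359 → ψ = 0.463
Converged at ψ = 0.463.

two-phase, V/F = 0.463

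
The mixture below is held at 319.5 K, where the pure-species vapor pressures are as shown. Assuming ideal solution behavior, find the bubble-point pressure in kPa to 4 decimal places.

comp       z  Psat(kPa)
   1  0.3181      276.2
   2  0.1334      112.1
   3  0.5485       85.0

Pbub = 149.4359 kPa

At the bubble point ψ → 0, so ΣzᵢKᵢ = 1 with Kᵢ = Pᵢˢᵃᵗ/P ⇒ P = ΣzᵢPᵢˢᵃᵗ.
P = 0.3181·276.2 + 0.1334·112.1 + 0.5485·85.0 = 149.4359 kPa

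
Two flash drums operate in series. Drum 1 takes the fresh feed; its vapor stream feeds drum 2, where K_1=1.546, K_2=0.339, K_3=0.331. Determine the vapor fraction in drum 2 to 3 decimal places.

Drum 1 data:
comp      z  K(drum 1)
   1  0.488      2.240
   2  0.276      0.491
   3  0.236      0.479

V/F (drum 2) = 0.360

Drum 1:
Rachford–Rice: g(ψ₁) = Σ zᵢ(Kᵢ−1)/(1+ψ₁(Kᵢ−1)) = 0.
g(0) = ΣzᵢKᵢ − 1 = 0.342 and g(1) = 1 − Σzᵢ/Kᵢ = -0.273, so a root lies in (0, 1).
Iterate (Newton) starting at ψ₁ = 0.5:
  ψ₁ = 0.500: g = 0.0188, g' = -0.532 → ψ₁ = 0.535
Converged at ψ₁ = 0.535.
Drum-1 compositions:
  1: x = 0.293, y = 0.657
  2: x = 0.379, y = 0.186
  3: x = 0.327, y = 0.157
Drum-2 feed = drum-1 vapor: z₂ = (0.6569, 0.1863, 0.1568).
Drum 2:
Newton–Raphson from ψ₂ = 0.52:
  ψ₂ = 0.520: g = -0.0691, g' = -0.473 → ψ₂ = 0.374
  ψ₂ = 0.374: g = -0.0055, g' = -0.403 → ψ₂ = 0.360
Converged at ψ₂ = 0.360.
  1: x = 0.549, y = 0.849
  2: x = 0.244, y = 0.083
  3: x = 0.207, y = 0.068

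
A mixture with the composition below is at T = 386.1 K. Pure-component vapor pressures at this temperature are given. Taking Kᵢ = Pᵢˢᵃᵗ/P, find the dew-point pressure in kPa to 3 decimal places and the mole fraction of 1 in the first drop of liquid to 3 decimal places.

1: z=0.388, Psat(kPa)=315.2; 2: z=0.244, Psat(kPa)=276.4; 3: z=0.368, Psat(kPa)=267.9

Pdew = 286.747 kPa, x_1 = 0.353

At the dew point ψ → 1, so Σzᵢ/Kᵢ = 1 with Kᵢ = Pᵢˢᵃᵗ/P ⇒ 1/P = Σzᵢ/Pᵢˢᵃᵗ.
1/P = 0.388/315.2 + 0.244/276.4 + 0.368/267.9 = 0.003487 ⇒ P = 286.747 kPa
xᵢ = zᵢP/Pᵢˢᵃᵗ ⇒ x_1 = 0.388·286.747/315.2 = 0.353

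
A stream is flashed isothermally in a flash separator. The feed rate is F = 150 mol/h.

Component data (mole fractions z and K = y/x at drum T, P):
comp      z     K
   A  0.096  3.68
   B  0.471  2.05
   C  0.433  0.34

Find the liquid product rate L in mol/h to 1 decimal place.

Iterate (Newton) starting at ψ = 0.5:
  ψ = 0.500: g = 0.0077, g' = -0.769 → ψ = 0.510
Converged at ψ = 0.510.
Then V = ψ·F = 0.5100·150 = 76.5 mol/h and L = F − V = 73.5 mol/h.

L = 73.5 mol/h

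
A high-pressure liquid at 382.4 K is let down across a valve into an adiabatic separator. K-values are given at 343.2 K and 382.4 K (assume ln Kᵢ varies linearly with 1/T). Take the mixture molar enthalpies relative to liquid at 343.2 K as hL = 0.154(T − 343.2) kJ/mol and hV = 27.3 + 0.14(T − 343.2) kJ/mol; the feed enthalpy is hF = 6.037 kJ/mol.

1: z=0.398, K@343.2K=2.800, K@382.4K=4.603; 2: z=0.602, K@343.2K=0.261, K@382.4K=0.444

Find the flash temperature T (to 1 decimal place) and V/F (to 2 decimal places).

Adiabatic flash: solve Rachford–Rice at each trial T, then check hF = ψ·hV(T) + (1−ψ)·hL(T).
  T = 343.2 K: K = (2.800, 0.261), RR gives ψ = 0.204, H_out = 5.573 kJ/mol
  T = 382.4 K: K = (4.603, 0.444), RR gives ψ = 0.549, H_out = 20.716 kJ/mol
  T = 362.8 K: K = (3.639, 0.345), RR gives ψ = 0.380, H_out = 13.283 kJ/mol
  T = 353.0 K: K = (3.203, 0.301), RR gives ψ = 0.297, H_out = 9.563 kJ/mol
  T = 348.1 K: K = (2.998, 0.281), RR gives ψ = 0.252, H_out = 7.618 kJ/mol
  T = 345.6 K: K = (2.896, 0.271), RR gives ψ = 0.228, H_out = 6.589 kJ/mol
Linear interpolation between T = 343.2 (H_out = 5.573) and T = 345.6 (H_out = 6.589) on hF = 6.037 gives T ≈ 344.3 K, at which ψ = 0.22.

T = 344.3 K, V/F = 0.22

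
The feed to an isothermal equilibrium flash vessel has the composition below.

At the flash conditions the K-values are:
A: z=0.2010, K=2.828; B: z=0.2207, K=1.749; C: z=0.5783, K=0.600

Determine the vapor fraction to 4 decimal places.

ψ = 0.5598

Let ψ = V/F and solve Σ zᵢ(Kᵢ−1)/(1+ψ(Kᵢ−1)) = 0.
Check two-phase: ΣzᵢKᵢ = 1.3014 > 1 and Σzᵢ/Kᵢ = 1.1611 > 1, so g(0) = 0.3014 > 0 and g(1) = -0.1611 < 0.
Newton–Raphson from ψ = 0.5:
  ψ = 0.5000: g = 0.02308, g' = -0.3935 → ψ = 0.5587
  ψ = 0.5587: g = 0.00043, g' = -0.3794 → ψ = 0.5598
Converged at ψ = 0.5598.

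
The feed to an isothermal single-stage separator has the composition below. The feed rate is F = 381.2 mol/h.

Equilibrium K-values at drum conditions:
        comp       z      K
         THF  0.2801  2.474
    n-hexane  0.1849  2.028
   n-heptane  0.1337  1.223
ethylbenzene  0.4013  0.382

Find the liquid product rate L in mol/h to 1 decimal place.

Material balance + equilibrium reduce to Σ zᵢ(Kᵢ−1)/(1+β(Kᵢ−1)) = 0.
g(0) = ΣzᵢKᵢ − 1 = 0.3848 and g(1) = 1 − Σzᵢ/Kᵢ = -0.3642, so a root lies in (0, 1).
Newton iteration, β⁰ = 0.68:
  β = 0.6800: g = -0.08381, g' = -0.6805 → β = 0.5568
  β = 0.5568: g = -0.00397, g' = -0.6241 → β = 0.5505
Converged at β = 0.5505.
Then V = β·F = 0.5505·381.2 = 209.8 mol/h and L = F − V = 171.4 mol/h.

L = 171.4 mol/h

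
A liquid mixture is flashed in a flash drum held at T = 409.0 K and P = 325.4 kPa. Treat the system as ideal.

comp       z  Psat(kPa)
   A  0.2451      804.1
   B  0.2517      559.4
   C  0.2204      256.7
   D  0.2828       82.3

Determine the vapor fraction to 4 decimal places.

ψ = 0.4247

Raoult's law: Kᵢ = Pᵢˢᵃᵗ/P = Pᵢˢᵃᵗ/325.4.
  K_A = 804.1/325.4 = 2.471112, K_B = 559.4/325.4 = 1.719115, K_C = 256.7/325.4 = 0.788875, K_D = 82.3/325.4 = 0.252919
Material balance + equilibrium reduce to Σ zᵢ(Kᵢ−1)/(1+ψ(Kᵢ−1)) = 0.
Check two-phase: ΣzᵢKᵢ = 1.2838 > 1 and Σzᵢ/Kᵢ = 1.6431 > 1, so g(0) = 0.2838 > 0 and g(1) = -0.6431 < 0.
Iterate (Newton) starting at ψ = 0.52:
  ψ = 0.5200: g = -0.06173, g' = -0.6737 → ψ = 0.4284
  ψ = 0.4284: g = -0.00231, g' = -0.6289 → ψ = 0.4247
Converged at ψ = 0.4247.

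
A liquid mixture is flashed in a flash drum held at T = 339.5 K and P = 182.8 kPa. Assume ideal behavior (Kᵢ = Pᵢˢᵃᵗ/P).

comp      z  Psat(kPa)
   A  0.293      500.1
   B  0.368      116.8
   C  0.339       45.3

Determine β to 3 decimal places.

Raoult's law: Kᵢ = Pᵢˢᵃᵗ/P = Pᵢˢᵃᵗ/182.8.
  K_A = 500.1/182.8 = 2.73578, K_B = 116.8/182.8 = 0.63895, K_C = 45.3/182.8 = 0.24781
Rachford–Rice: g(β) = Σ zᵢ(Kᵢ−1)/(1+β(Kᵢ−1)) = 0.
Check two-phase: ΣzᵢKᵢ = 1.121 > 1 and Σzᵢ/Kᵢ = 2.051 > 1, so g(0) = 0.121 > 0 and g(1) = -1.051 < 0.
Newton–Raphson from β = 0.5:
  β = 0.500: g = -0.2986, g' = -0.817 → β = 0.135
  β = 0.135: g = -0.0111, g' = -0.870 → β = 0.122
Converged at β = 0.122.

β = 0.122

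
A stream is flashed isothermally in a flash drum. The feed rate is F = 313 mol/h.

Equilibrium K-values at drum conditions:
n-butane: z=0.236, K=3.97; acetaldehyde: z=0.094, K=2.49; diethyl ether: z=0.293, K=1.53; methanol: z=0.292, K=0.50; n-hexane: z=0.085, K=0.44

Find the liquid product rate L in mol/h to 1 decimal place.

Let β = V/F and solve Σ zᵢ(Kᵢ−1)/(1+β(Kᵢ−1)) = 0.
Feasibility: ΣzᵢKᵢ = 1.803, Σzᵢ/Kᵢ = 1.066 — both > 1, two phases present.
Newton iteration, β⁰ = 0.52:
  β = 0.520: g = 0.2117, g' = -0.625 → β = 0.859
  β = 0.859: g = 0.0180, g' = -0.567 → β = 0.891
  β = 0.891: g = -0.0001, g' = -0.577 → β = 0.890
Converged at β = 0.890.
Then V = β·F = 0.8903·313 = 278.7 mol/h and L = F − V = 34.3 mol/h.

L = 34.3 mol/h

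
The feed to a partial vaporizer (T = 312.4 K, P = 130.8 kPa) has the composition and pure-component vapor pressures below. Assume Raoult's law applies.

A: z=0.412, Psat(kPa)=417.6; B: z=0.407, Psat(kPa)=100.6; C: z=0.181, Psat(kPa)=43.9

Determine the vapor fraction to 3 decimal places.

Raoult's law: Kᵢ = Pᵢˢᵃᵗ/P = Pᵢˢᵃᵗ/130.8.
  K_A = 417.6/130.8 = 3.19266, K_B = 100.6/130.8 = 0.76911, K_C = 43.9/130.8 = 0.33563
Rachford–Rice: g(ψ) = Σ zᵢ(Kᵢ−1)/(1+ψ(Kᵢ−1)) = 0.
Check two-phase: ΣzᵢKᵢ = 1.689 > 1 and Σzᵢ/Kᵢ = 1.198 > 1, so g(0) = 0.689 > 0 and g(1) = -0.198 < 0.
Iterate (Newton) starting at ψ = 0.5:
  ψ = 0.500: g = 0.1446, g' = -0.658 → ψ = 0.720
  ψ = 0.720: g = 0.0071, g' = -0.623 → ψ = 0.731
Converged at ψ = 0.731.

ψ = 0.731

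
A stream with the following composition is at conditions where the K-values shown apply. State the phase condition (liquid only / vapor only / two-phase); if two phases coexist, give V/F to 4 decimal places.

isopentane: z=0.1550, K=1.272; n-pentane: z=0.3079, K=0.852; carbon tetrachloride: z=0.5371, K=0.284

liquid only

ΣzᵢKᵢ = 0.6120; Σzᵢ/Kᵢ = 2.3744.
Since ΣzᵢKᵢ < 1 the mixture is below its bubble point — single liquid phase.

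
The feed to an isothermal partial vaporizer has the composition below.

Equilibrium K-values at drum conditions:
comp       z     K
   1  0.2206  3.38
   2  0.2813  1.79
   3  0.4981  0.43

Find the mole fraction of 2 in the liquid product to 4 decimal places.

Rachford–Rice: g(ψ) = Σ zᵢ(Kᵢ−1)/(1+ψ(Kᵢ−1)) = 0.
g(0) = ΣzᵢKᵢ − 1 = 0.4633 and g(1) = 1 − Σzᵢ/Kᵢ = -0.3808, so a root lies in (0, 1).
Newton iteration, ψ⁰ = 0.5:
  ψ = 0.5000: g = 0.00195, g' = -0.6673 → ψ = 0.5029
Converged at ψ = 0.5029.
Compositions from xᵢ = zᵢ/(1+ψ(Kᵢ−1)), yᵢ = Kᵢxᵢ:
  1: x = 0.1004, y = 0.3394
  2: x = 0.2013, y = 0.3604
  3: x = 0.6983, y = 0.3003

x_2 = 0.2013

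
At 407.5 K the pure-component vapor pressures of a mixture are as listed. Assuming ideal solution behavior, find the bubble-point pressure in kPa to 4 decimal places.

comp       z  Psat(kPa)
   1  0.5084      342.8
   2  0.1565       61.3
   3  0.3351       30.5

At the bubble point ψ → 0, so ΣzᵢKᵢ = 1 with Kᵢ = Pᵢˢᵃᵗ/P ⇒ P = ΣzᵢPᵢˢᵃᵗ.
P = 0.5084·342.8 + 0.1565·61.3 + 0.3351·30.5 = 194.0935 kPa

Pbub = 194.0935 kPa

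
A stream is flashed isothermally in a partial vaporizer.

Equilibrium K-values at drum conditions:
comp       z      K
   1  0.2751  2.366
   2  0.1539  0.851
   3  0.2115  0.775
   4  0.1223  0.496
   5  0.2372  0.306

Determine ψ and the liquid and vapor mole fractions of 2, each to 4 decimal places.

Rachford–Rice: g(ψ) = Σ zᵢ(Kᵢ−1)/(1+ψ(Kᵢ−1)) = 0.
Check two-phase: ΣzᵢKᵢ = 1.0790 > 1 and Σzᵢ/Kᵢ = 1.5918 > 1, so g(0) = 0.0790 > 0 and g(1) = -0.5918 < 0.
Iterate (Newton) starting at ψ = 0.5:
  ψ = 0.5000: g = -0.18961, g' = -0.5223 → ψ = 0.1369
  ψ = 0.1369: g = -0.00405, g' = -0.5546 → ψ = 0.1296
  ψ = 0.1296: g = 0.00002, g' = -0.5589 → ψ = 0.1297
Converged at ψ = 0.1297.
Compositions from xᵢ = zᵢ/(1+ψ(Kᵢ−1)), yᵢ = Kᵢxᵢ:
  1: x = 0.2337, y = 0.5530
  2: x = 0.1569, y = 0.1335
  3: x = 0.2179, y = 0.1688
  4: x = 0.1309, y = 0.0649
  5: x = 0.2607, y = 0.0798

ψ = 0.1297, x_2 = 0.1569, y_2 = 0.1335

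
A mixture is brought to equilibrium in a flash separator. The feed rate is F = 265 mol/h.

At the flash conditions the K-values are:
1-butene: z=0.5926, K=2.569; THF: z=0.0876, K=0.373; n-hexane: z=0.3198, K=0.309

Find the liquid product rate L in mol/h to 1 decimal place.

L = 102.2 mol/h

Iterate (Newton) starting at V/F = 0.41:
  V/F = 0.4100: g = 0.18354, g' = -0.8999 → V/F = 0.6140
  V/F = 0.6140: g = 0.00047, g' = -0.9301 → V/F = 0.6145
Converged at V/F = 0.6145.
Then V = V/F·F = 0.6145·265 = 162.8 mol/h and L = F − V = 102.2 mol/h.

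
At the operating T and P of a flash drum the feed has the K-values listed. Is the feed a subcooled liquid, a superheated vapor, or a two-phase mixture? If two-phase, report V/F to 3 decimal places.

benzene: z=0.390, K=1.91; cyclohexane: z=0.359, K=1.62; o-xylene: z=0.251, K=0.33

ΣzᵢKᵢ = 1.409; Σzᵢ/Kᵢ = 1.186.
Both exceed 1, so a two-phase solution exists.
Material balance + equilibrium reduce to Σ zᵢ(Kᵢ−1)/(1+ψ(Kᵢ−1)) = 0.
Iterate (Newton) starting at ψ = 0.37:
  ψ = 0.370: g = 0.2230, g' = -0.471 → ψ = 0.843
  ψ = 0.843: g = -0.0395, g' = -0.758 → ψ = 0.791
  ψ = 0.791: g = -0.0021, g' = -0.681 → ψ = 0.788
Converged at ψ = 0.788.

two-phase, V/F = 0.788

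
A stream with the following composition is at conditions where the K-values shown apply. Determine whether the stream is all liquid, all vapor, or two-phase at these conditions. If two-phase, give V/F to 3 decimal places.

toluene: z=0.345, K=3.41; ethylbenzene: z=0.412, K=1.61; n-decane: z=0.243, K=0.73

ΣzᵢKᵢ = 2.017; Σzᵢ/Kᵢ = 0.690.
Since Σzᵢ/Kᵢ < 1 the mixture is above its dew point — single vapor phase.

all vapor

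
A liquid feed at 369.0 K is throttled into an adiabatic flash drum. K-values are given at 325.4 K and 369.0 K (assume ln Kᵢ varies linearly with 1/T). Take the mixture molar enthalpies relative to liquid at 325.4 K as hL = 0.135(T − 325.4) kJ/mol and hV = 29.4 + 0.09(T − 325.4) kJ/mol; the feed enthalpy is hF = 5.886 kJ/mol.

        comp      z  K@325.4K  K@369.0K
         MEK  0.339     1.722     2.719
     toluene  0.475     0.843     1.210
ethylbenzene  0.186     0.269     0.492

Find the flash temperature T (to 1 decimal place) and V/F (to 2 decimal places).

T = 327.3 K, V/F = 0.19

Adiabatic flash: solve Rachford–Rice at each trial T, then check hF = ψ·hV(T) + (1−ψ)·hL(T).
  T = 325.4 K: K = (1.722, 0.843, 0.269), RR gives ψ = 0.121, H_out = 3.549 kJ/mol
  T = 369.0 K: K = (2.719, 1.210, 0.492), RR gives ψ = 1.000, H_out = 33.324 kJ/mol
  T = 347.2 K: K = (2.195, 1.021, 0.371), RR gives ψ = 0.755, H_out = 24.403 kJ/mol
  T = 336.3 K: K = (1.952, 0.931, 0.317), RR gives ψ = 0.476, H_out = 15.237 kJ/mol
  T = 330.9 K: K = (1.836, 0.887, 0.293), RR gives ψ = 0.313, H_out = 9.877 kJ/mol
  T = 328.1 K: K = (1.778, 0.864, 0.281), RR gives ψ = 0.219, H_out = 6.785 kJ/mol
  T = 326.8 K: K = (1.751, 0.854, 0.275), RR gives ψ = 0.173, H_out = 5.260 kJ/mol
Linear interpolation between T = 326.8 (H_out = 5.260) and T = 328.1 (H_out = 6.785) on hF = 5.886 gives T ≈ 327.3 K, at which ψ = 0.19.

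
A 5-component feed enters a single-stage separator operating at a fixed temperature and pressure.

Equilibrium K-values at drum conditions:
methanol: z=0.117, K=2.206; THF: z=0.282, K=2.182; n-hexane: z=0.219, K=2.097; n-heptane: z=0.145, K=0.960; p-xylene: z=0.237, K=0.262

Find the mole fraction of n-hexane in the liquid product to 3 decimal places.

x_n-hexane = 0.121

Material balance + equilibrium reduce to Σ zᵢ(Kᵢ−1)/(1+V/F(Kᵢ−1)) = 0.
g(0) = ΣzᵢKᵢ − 1 = 0.534 and g(1) = 1 − Σzᵢ/Kᵢ = -0.342, so a root lies in (0, 1).
Newton iteration, V/F⁰ = 0.5:
  V/F = 0.500: g = 0.1696, g' = -0.656 → V/F = 0.758
  V/F = 0.758: g = -0.0226, g' = -0.901 → V/F = 0.733
Converged at V/F = 0.733.
Compositions from xᵢ = zᵢ/(1+V/F(Kᵢ−1)), yᵢ = Kᵢxᵢ:
  methanol: x = 0.062, y = 0.137
  THF: x = 0.151, y = 0.330
  n-hexane: x = 0.121, y = 0.255
  n-heptane: x = 0.149, y = 0.143
  p-xylene: x = 0.516, y = 0.135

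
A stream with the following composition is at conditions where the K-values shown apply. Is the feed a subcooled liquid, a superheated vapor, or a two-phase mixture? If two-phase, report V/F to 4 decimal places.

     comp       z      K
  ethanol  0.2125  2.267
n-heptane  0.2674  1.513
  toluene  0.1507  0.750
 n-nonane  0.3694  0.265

ΣzᵢKᵢ = 1.0972; Σzᵢ/Kᵢ = 1.8654.
Both exceed 1, so a two-phase solution exists.
Rachford–Rice: g(ψ) = Σ zᵢ(Kᵢ−1)/(1+ψ(Kᵢ−1)) = 0.
Iterate (Newton) starting at ψ = 0.48:
  ψ = 0.4800: g = -0.18483, g' = -0.6658 → ψ = 0.2024
  ψ = 0.2024: g = -0.02008, g' = -0.5597 → ψ = 0.1665
  ψ = 0.1665: g = 0.00003, g' = -0.5617 → ψ = 0.1666
Converged at ψ = 0.1666.

two-phase, V/F = 0.1666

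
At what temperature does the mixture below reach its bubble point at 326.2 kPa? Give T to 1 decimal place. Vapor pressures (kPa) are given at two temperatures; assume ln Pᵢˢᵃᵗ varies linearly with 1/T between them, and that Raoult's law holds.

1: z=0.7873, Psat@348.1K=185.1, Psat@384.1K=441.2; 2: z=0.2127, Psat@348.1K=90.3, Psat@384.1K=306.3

T = 374.2 K

Bubble-point temperature: ΣzᵢPᵢˢᵃᵗ(T) = P. Interpolate ln Pᵢˢᵃᵗ = aᵢ + bᵢ/T.
  T = 348.1 K: ΣzᵢPᵢˢᵃᵗ = 164.94 kPa
  T = 384.1 K: ΣzᵢPᵢˢᵃᵗ = 412.51 kPa
  T = 366.1 K: ΣzᵢPᵢˢᵃᵗ = 266.30 kPa
  T = 375.1 K: ΣzᵢPᵢˢᵃᵗ = 333.03 kPa
  T = 370.6 K: ΣzᵢPᵢˢᵃᵗ = 298.17 kPa
  T = 372.9 K: ΣzᵢPᵢˢᵃᵗ = 315.60 kPa
Interpolating between 372.9 K and 375.1 K gives T ≈ 374.2 K.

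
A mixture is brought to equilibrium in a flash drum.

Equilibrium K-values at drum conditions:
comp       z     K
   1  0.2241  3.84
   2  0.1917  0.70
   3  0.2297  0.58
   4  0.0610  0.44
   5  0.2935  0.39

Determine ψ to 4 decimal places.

Newton iteration, ψ⁰ = 0.5:
  ψ = 0.5000: g = -0.23183, g' = -0.6604 → ψ = 0.1490
  ψ = 0.1490: g = 0.04992, g' = -1.1124 → ψ = 0.1938
  ψ = 0.1938: g = 0.00302, g' = -0.9838 → ψ = 0.1969
Converged at ψ = 0.1969.

ψ = 0.1969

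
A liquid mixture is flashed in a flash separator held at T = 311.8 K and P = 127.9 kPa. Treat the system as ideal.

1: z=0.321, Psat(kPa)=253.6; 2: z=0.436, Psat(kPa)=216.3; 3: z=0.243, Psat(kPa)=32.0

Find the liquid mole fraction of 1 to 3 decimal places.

x_1 = 0.189

Raoult's law: Kᵢ = Pᵢˢᵃᵗ/P = Pᵢˢᵃᵗ/127.9.
  K_1 = 253.6/127.9 = 1.98280, K_2 = 216.3/127.9 = 1.69116, K_3 = 32.0/127.9 = 0.25020
Iterate (Newton) starting at V/F = 0.5:
  V/F = 0.500: g = 0.1440, g' = -0.604 → V/F = 0.738
  V/F = 0.738: g = -0.0259, g' = -0.881 → V/F = 0.709
  V/F = 0.709: g = -0.0009, g' = -0.824 → V/F = 0.708
Converged at V/F = 0.708.
Compositions from xᵢ = zᵢ/(1+V/F(Kᵢ−1)), yᵢ = Kᵢxᵢ:
  1: x = 0.189, y = 0.375
  2: x = 0.293, y = 0.495
  3: x = 0.518, y = 0.130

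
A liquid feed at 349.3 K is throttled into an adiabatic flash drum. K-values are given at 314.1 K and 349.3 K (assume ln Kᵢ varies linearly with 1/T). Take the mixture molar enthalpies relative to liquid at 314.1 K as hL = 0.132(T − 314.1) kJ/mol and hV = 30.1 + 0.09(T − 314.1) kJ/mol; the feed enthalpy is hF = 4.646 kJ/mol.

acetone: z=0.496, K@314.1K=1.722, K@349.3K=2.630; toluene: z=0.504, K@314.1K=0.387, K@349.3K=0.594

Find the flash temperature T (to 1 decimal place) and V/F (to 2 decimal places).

Adiabatic flash: solve Rachford–Rice at each trial T, then check hF = ψ·hV(T) + (1−ψ)·hL(T).
  T = 314.1 K: K = (1.722, 0.387), RR gives ψ = 0.111, H_out = 3.343 kJ/mol
  T = 349.3 K: K = (2.630, 0.594), RR gives ψ = 0.912, H_out = 30.763 kJ/mol
  T = 331.7 K: K = (2.152, 0.485), RR gives ψ = 0.526, H_out = 17.754 kJ/mol
  T = 322.9 K: K = (1.931, 0.435), RR gives ψ = 0.336, H_out = 11.145 kJ/mol
  T = 318.5 K: K = (1.825, 0.410), RR gives ψ = 0.230, H_out = 7.470 kJ/mol
  T = 316.3 K: K = (1.773, 0.399), RR gives ψ = 0.173, H_out = 5.476 kJ/mol
Linear interpolation between T = 314.1 (H_out = 3.343) and T = 316.3 (H_out = 5.476) on hF = 4.646 gives T ≈ 315.4 K, at which ψ = 0.15.

T = 315.4 K, V/F = 0.15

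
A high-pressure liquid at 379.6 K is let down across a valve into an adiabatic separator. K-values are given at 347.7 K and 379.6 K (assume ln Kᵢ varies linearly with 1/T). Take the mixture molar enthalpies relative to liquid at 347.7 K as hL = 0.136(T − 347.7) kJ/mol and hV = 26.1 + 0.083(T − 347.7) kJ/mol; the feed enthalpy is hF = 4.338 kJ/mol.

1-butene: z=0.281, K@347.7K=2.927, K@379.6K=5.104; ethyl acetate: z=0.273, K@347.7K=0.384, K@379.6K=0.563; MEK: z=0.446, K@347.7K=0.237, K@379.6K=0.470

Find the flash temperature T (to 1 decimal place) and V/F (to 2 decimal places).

T = 355.8 K, V/F = 0.13

Adiabatic flash: solve Rachford–Rice at each trial T, then check hF = ψ·hV(T) + (1−ψ)·hL(T).
  T = 347.7 K: K = (2.927, 0.384, 0.237), RR gives ψ = 0.024, H_out = 0.631 kJ/mol
  T = 379.6 K: K = (5.104, 0.563, 0.470), RR gives ψ = 0.392, H_out = 13.900 kJ/mol
  T = 363.6 K: K = (3.909, 0.469, 0.338), RR gives ψ = 0.211, H_out = 7.496 kJ/mol
  T = 355.6 K: K = (3.390, 0.425, 0.284), RR gives ψ = 0.123, H_out = 4.233 kJ/mol
  T = 359.6 K: K = (3.643, 0.446, 0.310), RR gives ψ = 0.168, H_out = 5.895 kJ/mol
  T = 357.6 K: K = (3.515, 0.436, 0.297), RR gives ψ = 0.146, H_out = 5.073 kJ/mol
  T = 356.6 K: K = (3.453, 0.430, 0.290), RR gives ψ = 0.134, H_out = 4.656 kJ/mol
Linear interpolation between T = 355.6 (H_out = 4.233) and T = 356.6 (H_out = 4.656) on hF = 4.338 gives T ≈ 355.8 K, at which ψ = 0.13.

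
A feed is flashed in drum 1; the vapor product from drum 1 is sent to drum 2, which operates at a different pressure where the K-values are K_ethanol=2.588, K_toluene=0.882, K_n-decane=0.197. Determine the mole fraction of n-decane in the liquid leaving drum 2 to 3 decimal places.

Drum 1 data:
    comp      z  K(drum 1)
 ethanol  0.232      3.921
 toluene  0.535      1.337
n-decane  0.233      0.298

x_n-decane (drum 2) = 0.235

Drum 1:
Material balance + equilibrium reduce to Σ zᵢ(Kᵢ−1)/(1+ψ₁(Kᵢ−1)) = 0.
Check two-phase: ΣzᵢKᵢ = 1.694 > 1 and Σzᵢ/Kᵢ = 1.241 > 1, so g(0) = 0.694 > 0 and g(1) = -0.241 < 0.
Newton iteration, ψ₁⁰ = 0.5:
  ψ₁ = 0.500: g = 0.1777, g' = -0.644 → ψ₁ = 0.776
  ψ₁ = 0.776: g = -0.0088, g' = -0.778 → ψ₁ = 0.765
  ψ₁ = 0.765: g = -0.0001, g' = -0.763 → ψ₁ = 0.764
Converged at ψ₁ = 0.764.
Drum-1 compositions:
  ethanol: x = 0.072, y = 0.281
  toluene: x = 0.425, y = 0.569
  n-decane: x = 0.503, y = 0.150
Drum-2 feed = drum-1 vapor: z₂ = (0.2814, 0.5688, 0.1498).
Drum 2:
Rachford–Rice: g(ψ₂) = Σ zᵢ(Kᵢ−1)/(1+ψ₂(Kᵢ−1)) = 0.
g(0) = ΣzᵢKᵢ − 1 = 0.259 and g(1) = 1 − Σzᵢ/Kᵢ = -0.514, so a root lies in (0, 1).
Newton–Raphson from ψ₂ = 0.61:
  ψ₂ = 0.610: g = -0.0812, g' = -0.564 → ψ₂ = 0.466
  ψ₂ = 0.466: g = -0.0064, g' = -0.490 → ψ₂ = 0.453
Converged at ψ₂ = 0.453.
  ethanol: x = 0.164, y = 0.424
  toluene: x = 0.601, y = 0.530
  n-decane: x = 0.235, y = 0.046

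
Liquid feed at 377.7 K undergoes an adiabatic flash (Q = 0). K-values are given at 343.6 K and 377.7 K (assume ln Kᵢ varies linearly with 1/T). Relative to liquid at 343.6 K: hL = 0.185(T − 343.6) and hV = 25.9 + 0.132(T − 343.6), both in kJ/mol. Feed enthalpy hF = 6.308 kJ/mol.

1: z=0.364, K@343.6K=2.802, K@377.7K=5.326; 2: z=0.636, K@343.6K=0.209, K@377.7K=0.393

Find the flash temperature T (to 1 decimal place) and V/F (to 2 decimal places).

T = 350.7 K, V/F = 0.20

Adiabatic flash: solve Rachford–Rice at each trial T, then check hF = ψ·hV(T) + (1−ψ)·hL(T).
  T = 343.6 K: K = (2.802, 0.209), RR gives ψ = 0.107, H_out = 2.777 kJ/mol
  T = 377.7 K: K = (5.326, 0.393), RR gives ψ = 0.453, H_out = 17.214 kJ/mol
  T = 360.6 K: K = (3.919, 0.291), RR gives ψ = 0.295, H_out = 10.525 kJ/mol
  T = 352.1 K: K = (3.327, 0.247), RR gives ψ = 0.210, H_out = 6.926 kJ/mol
  T = 347.9 K: K = (3.060, 0.228), RR gives ψ = 0.163, H_out = 4.970 kJ/mol
  T = 350.0 K: K = (3.191, 0.238), RR gives ψ = 0.187, H_out = 5.968 kJ/mol
Linear interpolation between T = 350.0 (H_out = 5.968) and T = 352.1 (H_out = 6.926) on hF = 6.308 gives T ≈ 350.7 K, at which ψ = 0.20.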